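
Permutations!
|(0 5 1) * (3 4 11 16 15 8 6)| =|(0 5 1)(3 4 11 16 15 8 6)| =21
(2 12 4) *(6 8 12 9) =(2 9 6 8 12 4) =[0, 1, 9, 3, 2, 5, 8, 7, 12, 6, 10, 11, 4]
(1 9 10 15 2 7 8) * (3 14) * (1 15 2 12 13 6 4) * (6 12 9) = [0, 6, 7, 14, 1, 5, 4, 8, 15, 10, 2, 11, 13, 12, 3, 9] = (1 6 4)(2 7 8 15 9 10)(3 14)(12 13)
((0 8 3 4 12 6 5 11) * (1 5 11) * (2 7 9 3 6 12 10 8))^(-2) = (12)(0 6 10 3 7)(2 11 8 4 9) = [6, 1, 11, 7, 9, 5, 10, 0, 4, 2, 3, 8, 12]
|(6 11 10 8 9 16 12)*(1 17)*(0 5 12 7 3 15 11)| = 8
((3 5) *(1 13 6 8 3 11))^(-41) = (1 13 6 8 3 5 11) = [0, 13, 2, 5, 4, 11, 8, 7, 3, 9, 10, 1, 12, 6]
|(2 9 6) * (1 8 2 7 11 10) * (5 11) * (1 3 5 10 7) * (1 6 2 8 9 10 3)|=4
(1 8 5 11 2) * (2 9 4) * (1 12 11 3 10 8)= (2 12 11 9 4)(3 10 8 5)= [0, 1, 12, 10, 2, 3, 6, 7, 5, 4, 8, 9, 11]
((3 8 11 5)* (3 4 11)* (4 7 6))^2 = (4 5 6 11 7) = [0, 1, 2, 3, 5, 6, 11, 4, 8, 9, 10, 7]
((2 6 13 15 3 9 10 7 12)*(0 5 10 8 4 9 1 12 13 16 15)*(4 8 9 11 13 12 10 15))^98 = [0, 1, 2, 3, 4, 5, 6, 7, 8, 9, 10, 11, 12, 13, 14, 15, 16] = (16)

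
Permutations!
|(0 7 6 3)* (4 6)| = 5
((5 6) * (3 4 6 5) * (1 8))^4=(8)(3 4 6)=[0, 1, 2, 4, 6, 5, 3, 7, 8]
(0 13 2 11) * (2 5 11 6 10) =(0 13 5 11)(2 6 10) =[13, 1, 6, 3, 4, 11, 10, 7, 8, 9, 2, 0, 12, 5]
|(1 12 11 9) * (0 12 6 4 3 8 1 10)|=5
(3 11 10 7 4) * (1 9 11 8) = (1 9 11 10 7 4 3 8) = [0, 9, 2, 8, 3, 5, 6, 4, 1, 11, 7, 10]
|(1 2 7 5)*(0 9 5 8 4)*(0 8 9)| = 10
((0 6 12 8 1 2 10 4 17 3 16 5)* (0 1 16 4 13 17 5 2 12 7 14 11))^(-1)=(0 11 14 7 6)(1 5 4 3 17 13 10 2 16 8 12)=[11, 5, 16, 17, 3, 4, 0, 6, 12, 9, 2, 14, 1, 10, 7, 15, 8, 13]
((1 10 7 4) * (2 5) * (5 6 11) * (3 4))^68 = (11)(1 3 10 4 7) = [0, 3, 2, 10, 7, 5, 6, 1, 8, 9, 4, 11]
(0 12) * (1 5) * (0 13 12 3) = (0 3)(1 5)(12 13) = [3, 5, 2, 0, 4, 1, 6, 7, 8, 9, 10, 11, 13, 12]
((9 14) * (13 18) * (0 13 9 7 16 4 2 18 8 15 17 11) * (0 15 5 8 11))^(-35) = (18)(5 8) = [0, 1, 2, 3, 4, 8, 6, 7, 5, 9, 10, 11, 12, 13, 14, 15, 16, 17, 18]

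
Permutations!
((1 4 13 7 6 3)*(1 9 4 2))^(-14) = (3 7 4)(6 13 9) = [0, 1, 2, 7, 3, 5, 13, 4, 8, 6, 10, 11, 12, 9]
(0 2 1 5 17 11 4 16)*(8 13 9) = (0 2 1 5 17 11 4 16)(8 13 9) = [2, 5, 1, 3, 16, 17, 6, 7, 13, 8, 10, 4, 12, 9, 14, 15, 0, 11]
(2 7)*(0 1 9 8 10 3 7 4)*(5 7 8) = (0 1 9 5 7 2 4)(3 8 10) = [1, 9, 4, 8, 0, 7, 6, 2, 10, 5, 3]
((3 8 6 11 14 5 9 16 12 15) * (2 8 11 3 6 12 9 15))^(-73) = (2 12 8)(3 6 15 5 14 11)(9 16) = [0, 1, 12, 6, 4, 14, 15, 7, 2, 16, 10, 3, 8, 13, 11, 5, 9]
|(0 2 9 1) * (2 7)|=|(0 7 2 9 1)|=5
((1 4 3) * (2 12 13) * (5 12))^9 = (2 5 12 13) = [0, 1, 5, 3, 4, 12, 6, 7, 8, 9, 10, 11, 13, 2]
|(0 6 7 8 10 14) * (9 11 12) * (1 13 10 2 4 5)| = |(0 6 7 8 2 4 5 1 13 10 14)(9 11 12)| = 33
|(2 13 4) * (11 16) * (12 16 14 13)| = 7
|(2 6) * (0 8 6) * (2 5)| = 5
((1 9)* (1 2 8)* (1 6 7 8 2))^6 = (9) = [0, 1, 2, 3, 4, 5, 6, 7, 8, 9]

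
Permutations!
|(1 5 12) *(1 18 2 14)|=|(1 5 12 18 2 14)|=6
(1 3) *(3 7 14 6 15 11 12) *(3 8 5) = [0, 7, 2, 1, 4, 3, 15, 14, 5, 9, 10, 12, 8, 13, 6, 11] = (1 7 14 6 15 11 12 8 5 3)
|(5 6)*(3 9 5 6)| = |(3 9 5)| = 3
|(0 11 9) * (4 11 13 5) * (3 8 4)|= |(0 13 5 3 8 4 11 9)|= 8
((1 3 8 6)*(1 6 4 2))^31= (1 3 8 4 2)= [0, 3, 1, 8, 2, 5, 6, 7, 4]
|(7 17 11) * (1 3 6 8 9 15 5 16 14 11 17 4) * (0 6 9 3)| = 13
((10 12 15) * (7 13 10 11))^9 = (7 12)(10 11)(13 15) = [0, 1, 2, 3, 4, 5, 6, 12, 8, 9, 11, 10, 7, 15, 14, 13]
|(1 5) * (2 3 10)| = 6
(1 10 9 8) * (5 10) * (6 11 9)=[0, 5, 2, 3, 4, 10, 11, 7, 1, 8, 6, 9]=(1 5 10 6 11 9 8)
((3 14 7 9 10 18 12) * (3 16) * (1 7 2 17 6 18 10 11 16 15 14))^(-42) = [0, 1, 2, 3, 4, 5, 6, 7, 8, 9, 10, 11, 12, 13, 14, 15, 16, 17, 18] = (18)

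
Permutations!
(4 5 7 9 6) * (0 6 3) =(0 6 4 5 7 9 3) =[6, 1, 2, 0, 5, 7, 4, 9, 8, 3]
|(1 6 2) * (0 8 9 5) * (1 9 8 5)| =|(0 5)(1 6 2 9)| =4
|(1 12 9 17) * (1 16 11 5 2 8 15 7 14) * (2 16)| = |(1 12 9 17 2 8 15 7 14)(5 16 11)| = 9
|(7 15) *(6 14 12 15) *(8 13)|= 10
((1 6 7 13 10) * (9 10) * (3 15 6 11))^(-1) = [0, 10, 2, 11, 4, 5, 15, 6, 8, 13, 9, 1, 12, 7, 14, 3] = (1 10 9 13 7 6 15 3 11)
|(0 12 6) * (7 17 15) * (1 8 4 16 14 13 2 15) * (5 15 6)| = |(0 12 5 15 7 17 1 8 4 16 14 13 2 6)| = 14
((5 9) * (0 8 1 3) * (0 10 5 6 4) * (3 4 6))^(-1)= (0 4 1 8)(3 9 5 10)= [4, 8, 2, 9, 1, 10, 6, 7, 0, 5, 3]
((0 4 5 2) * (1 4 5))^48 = [0, 1, 2, 3, 4, 5] = (5)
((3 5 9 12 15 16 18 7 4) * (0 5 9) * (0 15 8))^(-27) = (0 4 5 3 15 9 16 12 18 8 7) = [4, 1, 2, 15, 5, 3, 6, 0, 7, 16, 10, 11, 18, 13, 14, 9, 12, 17, 8]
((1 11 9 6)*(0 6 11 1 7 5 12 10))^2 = (0 7 12)(5 10 6) = [7, 1, 2, 3, 4, 10, 5, 12, 8, 9, 6, 11, 0]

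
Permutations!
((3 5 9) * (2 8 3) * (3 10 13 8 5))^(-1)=(2 9 5)(8 13 10)=[0, 1, 9, 3, 4, 2, 6, 7, 13, 5, 8, 11, 12, 10]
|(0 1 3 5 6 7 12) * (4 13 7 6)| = |(0 1 3 5 4 13 7 12)| = 8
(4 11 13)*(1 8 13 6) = [0, 8, 2, 3, 11, 5, 1, 7, 13, 9, 10, 6, 12, 4] = (1 8 13 4 11 6)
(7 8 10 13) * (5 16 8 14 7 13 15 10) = (5 16 8)(7 14)(10 15) = [0, 1, 2, 3, 4, 16, 6, 14, 5, 9, 15, 11, 12, 13, 7, 10, 8]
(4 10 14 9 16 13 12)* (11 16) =(4 10 14 9 11 16 13 12) =[0, 1, 2, 3, 10, 5, 6, 7, 8, 11, 14, 16, 4, 12, 9, 15, 13]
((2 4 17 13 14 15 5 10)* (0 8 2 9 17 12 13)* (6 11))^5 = (0 13 9 4 5 8 14 17 12 10 2 15)(6 11) = [13, 1, 15, 3, 5, 8, 11, 7, 14, 4, 2, 6, 10, 9, 17, 0, 16, 12]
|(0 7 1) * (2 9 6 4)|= |(0 7 1)(2 9 6 4)|= 12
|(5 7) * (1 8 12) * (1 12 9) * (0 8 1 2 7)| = |(12)(0 8 9 2 7 5)| = 6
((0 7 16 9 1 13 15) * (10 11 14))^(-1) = (0 15 13 1 9 16 7)(10 14 11) = [15, 9, 2, 3, 4, 5, 6, 0, 8, 16, 14, 10, 12, 1, 11, 13, 7]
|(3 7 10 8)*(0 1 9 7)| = 7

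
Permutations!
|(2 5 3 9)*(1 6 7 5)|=7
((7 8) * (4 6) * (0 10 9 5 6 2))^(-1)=[2, 1, 4, 3, 6, 9, 5, 8, 7, 10, 0]=(0 2 4 6 5 9 10)(7 8)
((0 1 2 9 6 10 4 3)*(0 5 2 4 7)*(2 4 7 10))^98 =[7, 0, 6, 4, 5, 3, 9, 1, 8, 2, 10] =(10)(0 7 1)(2 6 9)(3 4 5)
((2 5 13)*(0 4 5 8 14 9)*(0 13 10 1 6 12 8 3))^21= (0 14 10 2 12 4 9 1 3 8 5 13 6)= [14, 3, 12, 8, 9, 13, 0, 7, 5, 1, 2, 11, 4, 6, 10]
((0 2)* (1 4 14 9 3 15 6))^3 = [2, 9, 0, 1, 3, 5, 14, 7, 8, 6, 10, 11, 12, 13, 15, 4] = (0 2)(1 9 6 14 15 4 3)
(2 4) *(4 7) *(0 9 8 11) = (0 9 8 11)(2 7 4) = [9, 1, 7, 3, 2, 5, 6, 4, 11, 8, 10, 0]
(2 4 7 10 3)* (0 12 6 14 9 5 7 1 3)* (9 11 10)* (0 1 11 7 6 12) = (1 3 2 4 11 10)(5 6 14 7 9) = [0, 3, 4, 2, 11, 6, 14, 9, 8, 5, 1, 10, 12, 13, 7]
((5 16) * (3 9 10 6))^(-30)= [0, 1, 2, 10, 4, 5, 9, 7, 8, 6, 3, 11, 12, 13, 14, 15, 16]= (16)(3 10)(6 9)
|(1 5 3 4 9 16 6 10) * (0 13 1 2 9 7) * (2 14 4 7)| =|(0 13 1 5 3 7)(2 9 16 6 10 14 4)| =42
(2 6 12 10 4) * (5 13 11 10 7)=[0, 1, 6, 3, 2, 13, 12, 5, 8, 9, 4, 10, 7, 11]=(2 6 12 7 5 13 11 10 4)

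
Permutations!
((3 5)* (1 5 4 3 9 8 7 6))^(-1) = (1 6 7 8 9 5)(3 4) = [0, 6, 2, 4, 3, 1, 7, 8, 9, 5]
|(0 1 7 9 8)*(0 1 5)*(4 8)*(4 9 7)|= |(9)(0 5)(1 4 8)|= 6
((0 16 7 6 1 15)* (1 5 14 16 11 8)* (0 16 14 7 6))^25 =(0 5 16 1 11 7 6 15 8) =[5, 11, 2, 3, 4, 16, 15, 6, 0, 9, 10, 7, 12, 13, 14, 8, 1]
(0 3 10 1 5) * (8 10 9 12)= [3, 5, 2, 9, 4, 0, 6, 7, 10, 12, 1, 11, 8]= (0 3 9 12 8 10 1 5)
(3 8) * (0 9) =[9, 1, 2, 8, 4, 5, 6, 7, 3, 0] =(0 9)(3 8)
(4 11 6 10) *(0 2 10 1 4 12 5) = (0 2 10 12 5)(1 4 11 6) = [2, 4, 10, 3, 11, 0, 1, 7, 8, 9, 12, 6, 5]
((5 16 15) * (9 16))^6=(5 16)(9 15)=[0, 1, 2, 3, 4, 16, 6, 7, 8, 15, 10, 11, 12, 13, 14, 9, 5]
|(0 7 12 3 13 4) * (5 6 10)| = |(0 7 12 3 13 4)(5 6 10)| = 6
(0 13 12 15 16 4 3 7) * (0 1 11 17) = [13, 11, 2, 7, 3, 5, 6, 1, 8, 9, 10, 17, 15, 12, 14, 16, 4, 0] = (0 13 12 15 16 4 3 7 1 11 17)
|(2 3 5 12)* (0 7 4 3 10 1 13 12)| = 5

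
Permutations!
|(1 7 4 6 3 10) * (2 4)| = |(1 7 2 4 6 3 10)| = 7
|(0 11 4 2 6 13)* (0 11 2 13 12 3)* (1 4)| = |(0 2 6 12 3)(1 4 13 11)| = 20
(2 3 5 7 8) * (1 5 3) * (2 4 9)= (1 5 7 8 4 9 2)= [0, 5, 1, 3, 9, 7, 6, 8, 4, 2]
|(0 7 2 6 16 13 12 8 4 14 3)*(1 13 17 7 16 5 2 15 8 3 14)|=|(0 16 17 7 15 8 4 1 13 12 3)(2 6 5)|=33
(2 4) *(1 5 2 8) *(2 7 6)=(1 5 7 6 2 4 8)=[0, 5, 4, 3, 8, 7, 2, 6, 1]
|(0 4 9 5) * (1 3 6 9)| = 7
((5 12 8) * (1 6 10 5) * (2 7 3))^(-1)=(1 8 12 5 10 6)(2 3 7)=[0, 8, 3, 7, 4, 10, 1, 2, 12, 9, 6, 11, 5]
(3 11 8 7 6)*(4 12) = (3 11 8 7 6)(4 12) = [0, 1, 2, 11, 12, 5, 3, 6, 7, 9, 10, 8, 4]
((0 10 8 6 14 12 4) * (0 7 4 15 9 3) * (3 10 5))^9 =(4 7)(6 12 9 8 14 15 10) =[0, 1, 2, 3, 7, 5, 12, 4, 14, 8, 6, 11, 9, 13, 15, 10]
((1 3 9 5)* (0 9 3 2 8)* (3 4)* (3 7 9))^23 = (0 5 3 1 4 2 7 8 9) = [5, 4, 7, 1, 2, 3, 6, 8, 9, 0]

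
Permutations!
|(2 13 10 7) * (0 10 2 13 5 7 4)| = 12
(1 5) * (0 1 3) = (0 1 5 3) = [1, 5, 2, 0, 4, 3]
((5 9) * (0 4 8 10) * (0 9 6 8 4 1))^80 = (10) = [0, 1, 2, 3, 4, 5, 6, 7, 8, 9, 10]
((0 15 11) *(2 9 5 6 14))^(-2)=(0 15 11)(2 6 9 14 5)=[15, 1, 6, 3, 4, 2, 9, 7, 8, 14, 10, 0, 12, 13, 5, 11]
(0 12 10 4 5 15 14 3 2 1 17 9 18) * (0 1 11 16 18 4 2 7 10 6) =(0 12 6)(1 17 9 4 5 15 14 3 7 10 2 11 16 18) =[12, 17, 11, 7, 5, 15, 0, 10, 8, 4, 2, 16, 6, 13, 3, 14, 18, 9, 1]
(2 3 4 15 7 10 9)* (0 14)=(0 14)(2 3 4 15 7 10 9)=[14, 1, 3, 4, 15, 5, 6, 10, 8, 2, 9, 11, 12, 13, 0, 7]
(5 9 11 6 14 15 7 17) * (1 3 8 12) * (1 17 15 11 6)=(1 3 8 12 17 5 9 6 14 11)(7 15)=[0, 3, 2, 8, 4, 9, 14, 15, 12, 6, 10, 1, 17, 13, 11, 7, 16, 5]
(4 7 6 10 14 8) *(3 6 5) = (3 6 10 14 8 4 7 5) = [0, 1, 2, 6, 7, 3, 10, 5, 4, 9, 14, 11, 12, 13, 8]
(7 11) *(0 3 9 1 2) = (0 3 9 1 2)(7 11) = [3, 2, 0, 9, 4, 5, 6, 11, 8, 1, 10, 7]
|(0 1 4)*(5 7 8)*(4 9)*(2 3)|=|(0 1 9 4)(2 3)(5 7 8)|=12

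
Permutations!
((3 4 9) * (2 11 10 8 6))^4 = (2 6 8 10 11)(3 4 9) = [0, 1, 6, 4, 9, 5, 8, 7, 10, 3, 11, 2]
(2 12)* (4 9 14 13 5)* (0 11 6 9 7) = [11, 1, 12, 3, 7, 4, 9, 0, 8, 14, 10, 6, 2, 5, 13] = (0 11 6 9 14 13 5 4 7)(2 12)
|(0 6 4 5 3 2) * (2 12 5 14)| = 15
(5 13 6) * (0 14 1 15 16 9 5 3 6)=[14, 15, 2, 6, 4, 13, 3, 7, 8, 5, 10, 11, 12, 0, 1, 16, 9]=(0 14 1 15 16 9 5 13)(3 6)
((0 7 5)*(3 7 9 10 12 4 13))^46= (0 9 10 12 4 13 3 7 5)= [9, 1, 2, 7, 13, 0, 6, 5, 8, 10, 12, 11, 4, 3]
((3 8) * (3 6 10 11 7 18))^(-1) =(3 18 7 11 10 6 8) =[0, 1, 2, 18, 4, 5, 8, 11, 3, 9, 6, 10, 12, 13, 14, 15, 16, 17, 7]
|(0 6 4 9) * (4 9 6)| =|(0 4 6 9)| =4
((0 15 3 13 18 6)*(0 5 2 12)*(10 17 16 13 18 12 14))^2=(0 3 6 2 10 16 12 15 18 5 14 17 13)=[3, 1, 10, 6, 4, 14, 2, 7, 8, 9, 16, 11, 15, 0, 17, 18, 12, 13, 5]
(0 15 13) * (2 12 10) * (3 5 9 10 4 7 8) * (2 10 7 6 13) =[15, 1, 12, 5, 6, 9, 13, 8, 3, 7, 10, 11, 4, 0, 14, 2] =(0 15 2 12 4 6 13)(3 5 9 7 8)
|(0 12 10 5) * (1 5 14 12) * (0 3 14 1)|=6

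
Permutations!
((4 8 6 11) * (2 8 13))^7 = (2 8 6 11 4 13) = [0, 1, 8, 3, 13, 5, 11, 7, 6, 9, 10, 4, 12, 2]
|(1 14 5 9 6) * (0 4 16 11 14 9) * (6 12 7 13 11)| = |(0 4 16 6 1 9 12 7 13 11 14 5)| = 12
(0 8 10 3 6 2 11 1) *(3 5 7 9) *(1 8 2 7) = (0 2 11 8 10 5 1)(3 6 7 9) = [2, 0, 11, 6, 4, 1, 7, 9, 10, 3, 5, 8]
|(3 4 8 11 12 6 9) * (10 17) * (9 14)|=8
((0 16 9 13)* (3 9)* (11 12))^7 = [3, 1, 2, 13, 4, 5, 6, 7, 8, 0, 10, 12, 11, 16, 14, 15, 9] = (0 3 13 16 9)(11 12)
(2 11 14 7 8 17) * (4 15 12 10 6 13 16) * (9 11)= (2 9 11 14 7 8 17)(4 15 12 10 6 13 16)= [0, 1, 9, 3, 15, 5, 13, 8, 17, 11, 6, 14, 10, 16, 7, 12, 4, 2]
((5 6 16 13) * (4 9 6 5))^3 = (4 16 9 13 6) = [0, 1, 2, 3, 16, 5, 4, 7, 8, 13, 10, 11, 12, 6, 14, 15, 9]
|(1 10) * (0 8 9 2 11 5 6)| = 14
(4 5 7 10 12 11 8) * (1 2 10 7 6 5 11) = (1 2 10 12)(4 11 8)(5 6) = [0, 2, 10, 3, 11, 6, 5, 7, 4, 9, 12, 8, 1]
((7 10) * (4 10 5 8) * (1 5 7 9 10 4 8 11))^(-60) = (11) = [0, 1, 2, 3, 4, 5, 6, 7, 8, 9, 10, 11]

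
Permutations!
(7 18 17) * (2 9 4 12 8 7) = [0, 1, 9, 3, 12, 5, 6, 18, 7, 4, 10, 11, 8, 13, 14, 15, 16, 2, 17] = (2 9 4 12 8 7 18 17)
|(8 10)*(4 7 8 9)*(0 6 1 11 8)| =|(0 6 1 11 8 10 9 4 7)| =9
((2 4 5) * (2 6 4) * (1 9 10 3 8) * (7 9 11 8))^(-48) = (11) = [0, 1, 2, 3, 4, 5, 6, 7, 8, 9, 10, 11]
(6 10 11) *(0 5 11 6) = [5, 1, 2, 3, 4, 11, 10, 7, 8, 9, 6, 0] = (0 5 11)(6 10)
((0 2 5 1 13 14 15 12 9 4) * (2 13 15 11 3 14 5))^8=(15)(3 11 14)=[0, 1, 2, 11, 4, 5, 6, 7, 8, 9, 10, 14, 12, 13, 3, 15]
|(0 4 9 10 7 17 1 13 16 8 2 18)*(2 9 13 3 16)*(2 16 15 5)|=15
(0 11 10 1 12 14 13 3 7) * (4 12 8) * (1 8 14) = [11, 14, 2, 7, 12, 5, 6, 0, 4, 9, 8, 10, 1, 3, 13] = (0 11 10 8 4 12 1 14 13 3 7)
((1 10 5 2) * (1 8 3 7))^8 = [0, 10, 8, 7, 4, 2, 6, 1, 3, 9, 5] = (1 10 5 2 8 3 7)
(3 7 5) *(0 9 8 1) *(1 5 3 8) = (0 9 1)(3 7)(5 8) = [9, 0, 2, 7, 4, 8, 6, 3, 5, 1]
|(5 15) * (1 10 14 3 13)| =10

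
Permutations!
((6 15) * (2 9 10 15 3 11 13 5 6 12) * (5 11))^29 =(2 12 15 10 9)(3 6 5)(11 13) =[0, 1, 12, 6, 4, 3, 5, 7, 8, 2, 9, 13, 15, 11, 14, 10]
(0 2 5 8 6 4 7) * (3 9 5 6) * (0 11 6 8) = [2, 1, 8, 9, 7, 0, 4, 11, 3, 5, 10, 6] = (0 2 8 3 9 5)(4 7 11 6)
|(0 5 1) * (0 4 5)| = 3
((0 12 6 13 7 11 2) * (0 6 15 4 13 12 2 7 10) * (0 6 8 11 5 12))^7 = (0 15 8 13 7 6 12 2 4 11 10 5) = [15, 1, 4, 3, 11, 0, 12, 6, 13, 9, 5, 10, 2, 7, 14, 8]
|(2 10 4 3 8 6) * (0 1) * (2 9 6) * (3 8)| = |(0 1)(2 10 4 8)(6 9)| = 4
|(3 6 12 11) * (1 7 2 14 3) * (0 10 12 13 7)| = 30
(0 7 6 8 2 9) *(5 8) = (0 7 6 5 8 2 9) = [7, 1, 9, 3, 4, 8, 5, 6, 2, 0]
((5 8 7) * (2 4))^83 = (2 4)(5 7 8) = [0, 1, 4, 3, 2, 7, 6, 8, 5]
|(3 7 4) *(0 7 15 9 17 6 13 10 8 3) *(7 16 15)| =12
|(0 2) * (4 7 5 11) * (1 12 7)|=6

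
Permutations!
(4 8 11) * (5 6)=(4 8 11)(5 6)=[0, 1, 2, 3, 8, 6, 5, 7, 11, 9, 10, 4]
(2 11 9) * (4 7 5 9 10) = (2 11 10 4 7 5 9) = [0, 1, 11, 3, 7, 9, 6, 5, 8, 2, 4, 10]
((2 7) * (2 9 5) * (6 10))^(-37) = (2 5 9 7)(6 10) = [0, 1, 5, 3, 4, 9, 10, 2, 8, 7, 6]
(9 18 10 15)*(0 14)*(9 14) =(0 9 18 10 15 14) =[9, 1, 2, 3, 4, 5, 6, 7, 8, 18, 15, 11, 12, 13, 0, 14, 16, 17, 10]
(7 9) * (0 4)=(0 4)(7 9)=[4, 1, 2, 3, 0, 5, 6, 9, 8, 7]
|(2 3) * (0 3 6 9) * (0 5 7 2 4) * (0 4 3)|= |(2 6 9 5 7)|= 5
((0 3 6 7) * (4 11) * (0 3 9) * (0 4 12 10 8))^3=(0 11 8 4 10 9 12)=[11, 1, 2, 3, 10, 5, 6, 7, 4, 12, 9, 8, 0]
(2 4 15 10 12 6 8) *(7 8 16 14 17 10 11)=(2 4 15 11 7 8)(6 16 14 17 10 12)=[0, 1, 4, 3, 15, 5, 16, 8, 2, 9, 12, 7, 6, 13, 17, 11, 14, 10]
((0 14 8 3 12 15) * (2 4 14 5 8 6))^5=(0 15 12 3 8 5)(2 4 14 6)=[15, 1, 4, 8, 14, 0, 2, 7, 5, 9, 10, 11, 3, 13, 6, 12]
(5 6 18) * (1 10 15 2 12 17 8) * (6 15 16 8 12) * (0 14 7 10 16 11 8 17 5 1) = (0 14 7 10 11 8)(1 16 17 12 5 15 2 6 18) = [14, 16, 6, 3, 4, 15, 18, 10, 0, 9, 11, 8, 5, 13, 7, 2, 17, 12, 1]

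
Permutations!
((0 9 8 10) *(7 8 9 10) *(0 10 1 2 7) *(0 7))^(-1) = (10)(0 2 1)(7 8) = [2, 0, 1, 3, 4, 5, 6, 8, 7, 9, 10]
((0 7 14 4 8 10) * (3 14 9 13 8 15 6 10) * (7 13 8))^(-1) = (0 10 6 15 4 14 3 8 9 7 13) = [10, 1, 2, 8, 14, 5, 15, 13, 9, 7, 6, 11, 12, 0, 3, 4]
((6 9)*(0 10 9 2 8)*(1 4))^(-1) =(0 8 2 6 9 10)(1 4) =[8, 4, 6, 3, 1, 5, 9, 7, 2, 10, 0]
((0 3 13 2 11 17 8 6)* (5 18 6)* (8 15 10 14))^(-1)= (0 6 18 5 8 14 10 15 17 11 2 13 3)= [6, 1, 13, 0, 4, 8, 18, 7, 14, 9, 15, 2, 12, 3, 10, 17, 16, 11, 5]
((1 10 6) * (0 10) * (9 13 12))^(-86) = (0 6)(1 10)(9 13 12) = [6, 10, 2, 3, 4, 5, 0, 7, 8, 13, 1, 11, 9, 12]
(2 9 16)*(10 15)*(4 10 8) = (2 9 16)(4 10 15 8) = [0, 1, 9, 3, 10, 5, 6, 7, 4, 16, 15, 11, 12, 13, 14, 8, 2]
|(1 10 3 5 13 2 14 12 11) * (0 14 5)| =|(0 14 12 11 1 10 3)(2 5 13)| =21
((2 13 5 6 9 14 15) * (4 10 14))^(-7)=(2 5 9 10 15 13 6 4 14)=[0, 1, 5, 3, 14, 9, 4, 7, 8, 10, 15, 11, 12, 6, 2, 13]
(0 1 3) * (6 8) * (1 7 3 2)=(0 7 3)(1 2)(6 8)=[7, 2, 1, 0, 4, 5, 8, 3, 6]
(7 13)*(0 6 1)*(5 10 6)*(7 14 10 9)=(0 5 9 7 13 14 10 6 1)=[5, 0, 2, 3, 4, 9, 1, 13, 8, 7, 6, 11, 12, 14, 10]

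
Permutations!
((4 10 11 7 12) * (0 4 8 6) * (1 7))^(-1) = [6, 11, 2, 3, 0, 5, 8, 1, 12, 9, 4, 10, 7] = (0 6 8 12 7 1 11 10 4)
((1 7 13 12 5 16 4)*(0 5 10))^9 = [0, 1, 2, 3, 4, 5, 6, 7, 8, 9, 10, 11, 12, 13, 14, 15, 16] = (16)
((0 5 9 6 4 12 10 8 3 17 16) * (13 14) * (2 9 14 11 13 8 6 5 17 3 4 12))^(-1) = (0 16 17)(2 4 8 14 5 9)(6 10 12)(11 13) = [16, 1, 4, 3, 8, 9, 10, 7, 14, 2, 12, 13, 6, 11, 5, 15, 17, 0]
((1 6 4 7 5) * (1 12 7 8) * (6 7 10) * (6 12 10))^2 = (1 5 12 4)(6 8 7 10) = [0, 5, 2, 3, 1, 12, 8, 10, 7, 9, 6, 11, 4]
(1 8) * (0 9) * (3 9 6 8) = [6, 3, 2, 9, 4, 5, 8, 7, 1, 0] = (0 6 8 1 3 9)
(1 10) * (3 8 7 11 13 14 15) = (1 10)(3 8 7 11 13 14 15) = [0, 10, 2, 8, 4, 5, 6, 11, 7, 9, 1, 13, 12, 14, 15, 3]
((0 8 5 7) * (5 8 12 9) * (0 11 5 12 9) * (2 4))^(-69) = (12)(2 4) = [0, 1, 4, 3, 2, 5, 6, 7, 8, 9, 10, 11, 12]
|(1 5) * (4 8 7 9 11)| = |(1 5)(4 8 7 9 11)| = 10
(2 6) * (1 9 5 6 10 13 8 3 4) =(1 9 5 6 2 10 13 8 3 4) =[0, 9, 10, 4, 1, 6, 2, 7, 3, 5, 13, 11, 12, 8]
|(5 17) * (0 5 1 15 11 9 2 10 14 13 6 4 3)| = |(0 5 17 1 15 11 9 2 10 14 13 6 4 3)| = 14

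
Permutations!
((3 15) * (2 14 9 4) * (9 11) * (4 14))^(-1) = [0, 1, 4, 15, 2, 5, 6, 7, 8, 11, 10, 14, 12, 13, 9, 3] = (2 4)(3 15)(9 11 14)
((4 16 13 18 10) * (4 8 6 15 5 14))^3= (4 18 6 14 13 8 5 16 10 15)= [0, 1, 2, 3, 18, 16, 14, 7, 5, 9, 15, 11, 12, 8, 13, 4, 10, 17, 6]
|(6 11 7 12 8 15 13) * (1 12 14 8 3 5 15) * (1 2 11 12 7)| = 6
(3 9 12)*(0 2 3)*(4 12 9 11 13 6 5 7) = (0 2 3 11 13 6 5 7 4 12) = [2, 1, 3, 11, 12, 7, 5, 4, 8, 9, 10, 13, 0, 6]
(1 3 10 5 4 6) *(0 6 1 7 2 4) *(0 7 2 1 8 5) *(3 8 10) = (0 6 2 4 10)(1 8 5 7) = [6, 8, 4, 3, 10, 7, 2, 1, 5, 9, 0]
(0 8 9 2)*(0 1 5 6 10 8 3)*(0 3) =[0, 5, 1, 3, 4, 6, 10, 7, 9, 2, 8] =(1 5 6 10 8 9 2)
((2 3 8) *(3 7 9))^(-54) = (2 7 9 3 8) = [0, 1, 7, 8, 4, 5, 6, 9, 2, 3]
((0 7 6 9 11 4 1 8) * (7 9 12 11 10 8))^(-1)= (0 8 10 9)(1 4 11 12 6 7)= [8, 4, 2, 3, 11, 5, 7, 1, 10, 0, 9, 12, 6]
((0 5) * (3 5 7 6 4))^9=(0 4)(3 7)(5 6)=[4, 1, 2, 7, 0, 6, 5, 3]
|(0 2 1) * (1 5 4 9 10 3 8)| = 9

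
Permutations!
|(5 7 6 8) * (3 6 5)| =6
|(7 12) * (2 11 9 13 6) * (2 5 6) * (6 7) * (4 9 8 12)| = 10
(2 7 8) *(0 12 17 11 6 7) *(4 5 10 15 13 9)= (0 12 17 11 6 7 8 2)(4 5 10 15 13 9)= [12, 1, 0, 3, 5, 10, 7, 8, 2, 4, 15, 6, 17, 9, 14, 13, 16, 11]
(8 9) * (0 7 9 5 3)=(0 7 9 8 5 3)=[7, 1, 2, 0, 4, 3, 6, 9, 5, 8]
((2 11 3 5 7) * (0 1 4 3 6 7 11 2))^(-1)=(0 7 6 11 5 3 4 1)=[7, 0, 2, 4, 1, 3, 11, 6, 8, 9, 10, 5]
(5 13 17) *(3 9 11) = (3 9 11)(5 13 17) = [0, 1, 2, 9, 4, 13, 6, 7, 8, 11, 10, 3, 12, 17, 14, 15, 16, 5]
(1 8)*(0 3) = (0 3)(1 8) = [3, 8, 2, 0, 4, 5, 6, 7, 1]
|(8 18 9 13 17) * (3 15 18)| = 7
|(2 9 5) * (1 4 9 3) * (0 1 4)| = 10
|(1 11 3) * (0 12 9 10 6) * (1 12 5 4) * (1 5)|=|(0 1 11 3 12 9 10 6)(4 5)|=8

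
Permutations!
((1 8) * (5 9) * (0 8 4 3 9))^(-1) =[5, 8, 2, 4, 1, 9, 6, 7, 0, 3] =(0 5 9 3 4 1 8)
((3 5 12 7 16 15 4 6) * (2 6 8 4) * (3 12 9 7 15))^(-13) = [0, 1, 15, 9, 8, 7, 2, 3, 4, 16, 10, 11, 6, 13, 14, 12, 5] = (2 15 12 6)(3 9 16 5 7)(4 8)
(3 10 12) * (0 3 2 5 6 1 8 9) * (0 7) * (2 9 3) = (0 2 5 6 1 8 3 10 12 9 7) = [2, 8, 5, 10, 4, 6, 1, 0, 3, 7, 12, 11, 9]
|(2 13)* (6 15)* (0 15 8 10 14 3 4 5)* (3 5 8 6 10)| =|(0 15 10 14 5)(2 13)(3 4 8)| =30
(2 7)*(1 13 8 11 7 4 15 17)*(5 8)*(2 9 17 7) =(1 13 5 8 11 2 4 15 7 9 17) =[0, 13, 4, 3, 15, 8, 6, 9, 11, 17, 10, 2, 12, 5, 14, 7, 16, 1]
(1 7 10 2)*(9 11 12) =(1 7 10 2)(9 11 12) =[0, 7, 1, 3, 4, 5, 6, 10, 8, 11, 2, 12, 9]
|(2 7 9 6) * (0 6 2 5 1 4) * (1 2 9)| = 7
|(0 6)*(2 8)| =|(0 6)(2 8)| =2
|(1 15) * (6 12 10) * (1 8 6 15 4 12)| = 7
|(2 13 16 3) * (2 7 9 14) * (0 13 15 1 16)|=8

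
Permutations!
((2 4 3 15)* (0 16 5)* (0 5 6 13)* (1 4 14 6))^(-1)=(0 13 6 14 2 15 3 4 1 16)=[13, 16, 15, 4, 1, 5, 14, 7, 8, 9, 10, 11, 12, 6, 2, 3, 0]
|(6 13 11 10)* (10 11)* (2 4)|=6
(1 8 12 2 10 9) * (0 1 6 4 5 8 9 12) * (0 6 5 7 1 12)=(0 12 2 10)(1 9 5 8 6 4 7)=[12, 9, 10, 3, 7, 8, 4, 1, 6, 5, 0, 11, 2]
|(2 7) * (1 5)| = 2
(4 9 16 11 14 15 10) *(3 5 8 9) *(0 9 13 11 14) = (0 9 16 14 15 10 4 3 5 8 13 11) = [9, 1, 2, 5, 3, 8, 6, 7, 13, 16, 4, 0, 12, 11, 15, 10, 14]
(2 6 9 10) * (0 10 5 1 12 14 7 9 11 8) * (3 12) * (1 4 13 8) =(0 10 2 6 11 1 3 12 14 7 9 5 4 13 8) =[10, 3, 6, 12, 13, 4, 11, 9, 0, 5, 2, 1, 14, 8, 7]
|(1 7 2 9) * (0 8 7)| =6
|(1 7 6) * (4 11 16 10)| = |(1 7 6)(4 11 16 10)| = 12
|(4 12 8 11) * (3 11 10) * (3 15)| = 7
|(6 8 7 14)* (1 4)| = |(1 4)(6 8 7 14)| = 4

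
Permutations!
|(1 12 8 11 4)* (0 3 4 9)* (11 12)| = |(0 3 4 1 11 9)(8 12)| = 6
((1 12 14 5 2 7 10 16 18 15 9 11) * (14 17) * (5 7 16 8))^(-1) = (1 11 9 15 18 16 2 5 8 10 7 14 17 12) = [0, 11, 5, 3, 4, 8, 6, 14, 10, 15, 7, 9, 1, 13, 17, 18, 2, 12, 16]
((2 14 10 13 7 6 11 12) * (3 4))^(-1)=[0, 1, 12, 4, 3, 5, 7, 13, 8, 9, 14, 6, 11, 10, 2]=(2 12 11 6 7 13 10 14)(3 4)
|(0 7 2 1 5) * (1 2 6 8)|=|(0 7 6 8 1 5)|=6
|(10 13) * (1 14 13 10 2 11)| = |(1 14 13 2 11)| = 5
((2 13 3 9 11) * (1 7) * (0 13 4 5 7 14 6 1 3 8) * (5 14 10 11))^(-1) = (0 8 13)(1 6 14 4 2 11 10)(3 7 5 9) = [8, 6, 11, 7, 2, 9, 14, 5, 13, 3, 1, 10, 12, 0, 4]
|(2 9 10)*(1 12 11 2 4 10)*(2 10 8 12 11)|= |(1 11 10 4 8 12 2 9)|= 8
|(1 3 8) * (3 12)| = 4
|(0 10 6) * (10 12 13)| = 5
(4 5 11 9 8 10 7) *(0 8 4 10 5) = (0 8 5 11 9 4)(7 10) = [8, 1, 2, 3, 0, 11, 6, 10, 5, 4, 7, 9]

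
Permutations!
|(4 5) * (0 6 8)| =|(0 6 8)(4 5)| =6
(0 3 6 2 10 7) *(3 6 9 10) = (0 6 2 3 9 10 7) = [6, 1, 3, 9, 4, 5, 2, 0, 8, 10, 7]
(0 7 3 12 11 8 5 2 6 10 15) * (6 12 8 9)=(0 7 3 8 5 2 12 11 9 6 10 15)=[7, 1, 12, 8, 4, 2, 10, 3, 5, 6, 15, 9, 11, 13, 14, 0]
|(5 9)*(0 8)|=|(0 8)(5 9)|=2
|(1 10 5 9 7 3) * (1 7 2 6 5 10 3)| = |(10)(1 3 7)(2 6 5 9)| = 12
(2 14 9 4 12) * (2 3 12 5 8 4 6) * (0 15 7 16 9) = (0 15 7 16 9 6 2 14)(3 12)(4 5 8) = [15, 1, 14, 12, 5, 8, 2, 16, 4, 6, 10, 11, 3, 13, 0, 7, 9]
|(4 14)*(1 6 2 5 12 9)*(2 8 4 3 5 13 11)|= |(1 6 8 4 14 3 5 12 9)(2 13 11)|= 9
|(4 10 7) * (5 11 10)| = |(4 5 11 10 7)| = 5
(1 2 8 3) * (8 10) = [0, 2, 10, 1, 4, 5, 6, 7, 3, 9, 8] = (1 2 10 8 3)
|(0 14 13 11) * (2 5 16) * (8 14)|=15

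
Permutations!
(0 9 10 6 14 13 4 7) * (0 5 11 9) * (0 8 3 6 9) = [8, 1, 2, 6, 7, 11, 14, 5, 3, 10, 9, 0, 12, 4, 13] = (0 8 3 6 14 13 4 7 5 11)(9 10)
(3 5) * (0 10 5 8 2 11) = [10, 1, 11, 8, 4, 3, 6, 7, 2, 9, 5, 0] = (0 10 5 3 8 2 11)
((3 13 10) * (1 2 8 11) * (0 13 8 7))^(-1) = (0 7 2 1 11 8 3 10 13) = [7, 11, 1, 10, 4, 5, 6, 2, 3, 9, 13, 8, 12, 0]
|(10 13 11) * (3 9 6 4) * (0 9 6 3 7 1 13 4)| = 12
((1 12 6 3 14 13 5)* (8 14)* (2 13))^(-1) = (1 5 13 2 14 8 3 6 12) = [0, 5, 14, 6, 4, 13, 12, 7, 3, 9, 10, 11, 1, 2, 8]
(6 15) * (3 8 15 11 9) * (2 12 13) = (2 12 13)(3 8 15 6 11 9) = [0, 1, 12, 8, 4, 5, 11, 7, 15, 3, 10, 9, 13, 2, 14, 6]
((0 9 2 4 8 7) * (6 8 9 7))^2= [0, 1, 9, 3, 2, 5, 6, 7, 8, 4]= (2 9 4)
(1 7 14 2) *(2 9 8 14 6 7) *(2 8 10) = [0, 8, 1, 3, 4, 5, 7, 6, 14, 10, 2, 11, 12, 13, 9] = (1 8 14 9 10 2)(6 7)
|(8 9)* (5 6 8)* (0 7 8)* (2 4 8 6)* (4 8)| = 12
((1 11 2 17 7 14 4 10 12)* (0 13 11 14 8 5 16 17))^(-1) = (0 2 11 13)(1 12 10 4 14)(5 8 7 17 16) = [2, 12, 11, 3, 14, 8, 6, 17, 7, 9, 4, 13, 10, 0, 1, 15, 5, 16]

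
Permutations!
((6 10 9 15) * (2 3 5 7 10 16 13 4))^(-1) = (2 4 13 16 6 15 9 10 7 5 3) = [0, 1, 4, 2, 13, 3, 15, 5, 8, 10, 7, 11, 12, 16, 14, 9, 6]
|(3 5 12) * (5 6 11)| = 5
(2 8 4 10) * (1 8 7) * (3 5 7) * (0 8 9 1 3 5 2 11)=(0 8 4 10 11)(1 9)(2 5 7 3)=[8, 9, 5, 2, 10, 7, 6, 3, 4, 1, 11, 0]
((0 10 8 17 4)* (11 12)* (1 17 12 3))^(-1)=(0 4 17 1 3 11 12 8 10)=[4, 3, 2, 11, 17, 5, 6, 7, 10, 9, 0, 12, 8, 13, 14, 15, 16, 1]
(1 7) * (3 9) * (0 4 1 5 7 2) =(0 4 1 2)(3 9)(5 7) =[4, 2, 0, 9, 1, 7, 6, 5, 8, 3]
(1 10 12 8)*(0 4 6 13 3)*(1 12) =[4, 10, 2, 0, 6, 5, 13, 7, 12, 9, 1, 11, 8, 3] =(0 4 6 13 3)(1 10)(8 12)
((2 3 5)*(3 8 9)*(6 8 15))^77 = (15) = [0, 1, 2, 3, 4, 5, 6, 7, 8, 9, 10, 11, 12, 13, 14, 15]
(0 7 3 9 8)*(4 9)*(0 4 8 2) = (0 7 3 8 4 9 2) = [7, 1, 0, 8, 9, 5, 6, 3, 4, 2]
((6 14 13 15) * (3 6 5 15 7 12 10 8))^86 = (15)(3 10 7 14)(6 8 12 13) = [0, 1, 2, 10, 4, 5, 8, 14, 12, 9, 7, 11, 13, 6, 3, 15]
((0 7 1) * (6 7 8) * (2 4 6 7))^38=[7, 8, 6, 3, 2, 5, 4, 0, 1]=(0 7)(1 8)(2 6 4)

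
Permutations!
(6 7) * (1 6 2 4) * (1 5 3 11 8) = (1 6 7 2 4 5 3 11 8) = [0, 6, 4, 11, 5, 3, 7, 2, 1, 9, 10, 8]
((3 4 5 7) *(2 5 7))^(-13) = [0, 1, 5, 7, 3, 2, 6, 4] = (2 5)(3 7 4)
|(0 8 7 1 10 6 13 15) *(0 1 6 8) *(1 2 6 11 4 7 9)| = 12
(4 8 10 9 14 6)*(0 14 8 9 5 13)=(0 14 6 4 9 8 10 5 13)=[14, 1, 2, 3, 9, 13, 4, 7, 10, 8, 5, 11, 12, 0, 6]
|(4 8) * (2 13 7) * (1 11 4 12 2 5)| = 9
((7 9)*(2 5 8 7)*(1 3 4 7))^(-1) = (1 8 5 2 9 7 4 3) = [0, 8, 9, 1, 3, 2, 6, 4, 5, 7]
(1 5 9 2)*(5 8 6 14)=(1 8 6 14 5 9 2)=[0, 8, 1, 3, 4, 9, 14, 7, 6, 2, 10, 11, 12, 13, 5]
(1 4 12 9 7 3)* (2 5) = [0, 4, 5, 1, 12, 2, 6, 3, 8, 7, 10, 11, 9] = (1 4 12 9 7 3)(2 5)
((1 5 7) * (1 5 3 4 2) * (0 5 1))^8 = (0 5 7 1 3 4 2) = [5, 3, 0, 4, 2, 7, 6, 1]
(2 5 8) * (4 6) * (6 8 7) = (2 5 7 6 4 8) = [0, 1, 5, 3, 8, 7, 4, 6, 2]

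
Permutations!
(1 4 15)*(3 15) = [0, 4, 2, 15, 3, 5, 6, 7, 8, 9, 10, 11, 12, 13, 14, 1] = (1 4 3 15)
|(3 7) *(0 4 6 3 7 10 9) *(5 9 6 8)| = |(0 4 8 5 9)(3 10 6)| = 15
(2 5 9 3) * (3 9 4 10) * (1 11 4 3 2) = (1 11 4 10 2 5 3) = [0, 11, 5, 1, 10, 3, 6, 7, 8, 9, 2, 4]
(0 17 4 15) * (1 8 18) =(0 17 4 15)(1 8 18) =[17, 8, 2, 3, 15, 5, 6, 7, 18, 9, 10, 11, 12, 13, 14, 0, 16, 4, 1]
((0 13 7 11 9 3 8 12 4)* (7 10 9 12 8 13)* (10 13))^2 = (13)(0 11 4 7 12)(3 9 10) = [11, 1, 2, 9, 7, 5, 6, 12, 8, 10, 3, 4, 0, 13]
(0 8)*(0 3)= (0 8 3)= [8, 1, 2, 0, 4, 5, 6, 7, 3]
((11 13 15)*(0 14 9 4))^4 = (11 13 15) = [0, 1, 2, 3, 4, 5, 6, 7, 8, 9, 10, 13, 12, 15, 14, 11]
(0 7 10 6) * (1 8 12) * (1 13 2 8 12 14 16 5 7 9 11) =(0 9 11 1 12 13 2 8 14 16 5 7 10 6) =[9, 12, 8, 3, 4, 7, 0, 10, 14, 11, 6, 1, 13, 2, 16, 15, 5]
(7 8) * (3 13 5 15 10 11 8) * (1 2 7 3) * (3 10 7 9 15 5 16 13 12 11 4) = (1 2 9 15 7)(3 12 11 8 10 4)(13 16) = [0, 2, 9, 12, 3, 5, 6, 1, 10, 15, 4, 8, 11, 16, 14, 7, 13]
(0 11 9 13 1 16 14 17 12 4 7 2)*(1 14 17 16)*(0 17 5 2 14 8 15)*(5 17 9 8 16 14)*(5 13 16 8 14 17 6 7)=(0 11 14 17 12 4 5 2 9 16 6 7 13 8 15)=[11, 1, 9, 3, 5, 2, 7, 13, 15, 16, 10, 14, 4, 8, 17, 0, 6, 12]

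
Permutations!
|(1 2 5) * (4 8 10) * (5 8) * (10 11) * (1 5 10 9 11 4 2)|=4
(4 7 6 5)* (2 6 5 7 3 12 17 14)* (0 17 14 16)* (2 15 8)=(0 17 16)(2 6 7 5 4 3 12 14 15 8)=[17, 1, 6, 12, 3, 4, 7, 5, 2, 9, 10, 11, 14, 13, 15, 8, 0, 16]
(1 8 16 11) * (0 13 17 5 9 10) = (0 13 17 5 9 10)(1 8 16 11) = [13, 8, 2, 3, 4, 9, 6, 7, 16, 10, 0, 1, 12, 17, 14, 15, 11, 5]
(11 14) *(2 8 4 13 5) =(2 8 4 13 5)(11 14) =[0, 1, 8, 3, 13, 2, 6, 7, 4, 9, 10, 14, 12, 5, 11]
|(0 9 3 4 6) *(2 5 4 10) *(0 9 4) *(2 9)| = |(0 4 6 2 5)(3 10 9)| = 15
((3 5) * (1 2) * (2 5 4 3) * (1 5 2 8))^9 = (1 2 5 8)(3 4) = [0, 2, 5, 4, 3, 8, 6, 7, 1]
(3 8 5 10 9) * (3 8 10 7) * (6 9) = (3 10 6 9 8 5 7) = [0, 1, 2, 10, 4, 7, 9, 3, 5, 8, 6]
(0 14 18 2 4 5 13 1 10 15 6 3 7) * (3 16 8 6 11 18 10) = (0 14 10 15 11 18 2 4 5 13 1 3 7)(6 16 8) = [14, 3, 4, 7, 5, 13, 16, 0, 6, 9, 15, 18, 12, 1, 10, 11, 8, 17, 2]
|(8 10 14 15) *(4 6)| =|(4 6)(8 10 14 15)| =4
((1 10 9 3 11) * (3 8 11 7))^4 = [0, 11, 2, 3, 4, 5, 6, 7, 9, 10, 1, 8] = (1 11 8 9 10)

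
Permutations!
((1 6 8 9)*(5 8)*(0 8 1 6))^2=(0 9 5)(1 8 6)=[9, 8, 2, 3, 4, 0, 1, 7, 6, 5]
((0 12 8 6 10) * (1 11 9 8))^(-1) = [10, 12, 2, 3, 4, 5, 8, 7, 9, 11, 6, 1, 0] = (0 10 6 8 9 11 1 12)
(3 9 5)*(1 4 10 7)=(1 4 10 7)(3 9 5)=[0, 4, 2, 9, 10, 3, 6, 1, 8, 5, 7]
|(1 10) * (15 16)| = 2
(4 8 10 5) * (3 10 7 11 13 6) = (3 10 5 4 8 7 11 13 6) = [0, 1, 2, 10, 8, 4, 3, 11, 7, 9, 5, 13, 12, 6]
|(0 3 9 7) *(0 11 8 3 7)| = 6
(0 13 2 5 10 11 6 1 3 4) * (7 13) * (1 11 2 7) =(0 1 3 4)(2 5 10)(6 11)(7 13) =[1, 3, 5, 4, 0, 10, 11, 13, 8, 9, 2, 6, 12, 7]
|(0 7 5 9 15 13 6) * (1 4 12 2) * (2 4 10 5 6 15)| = 30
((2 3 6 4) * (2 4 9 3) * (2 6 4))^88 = (2 3 6 4 9) = [0, 1, 3, 6, 9, 5, 4, 7, 8, 2]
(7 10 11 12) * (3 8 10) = [0, 1, 2, 8, 4, 5, 6, 3, 10, 9, 11, 12, 7] = (3 8 10 11 12 7)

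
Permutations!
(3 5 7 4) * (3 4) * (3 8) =(3 5 7 8) =[0, 1, 2, 5, 4, 7, 6, 8, 3]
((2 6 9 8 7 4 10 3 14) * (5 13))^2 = (2 9 7 10 14 6 8 4 3) = [0, 1, 9, 2, 3, 5, 8, 10, 4, 7, 14, 11, 12, 13, 6]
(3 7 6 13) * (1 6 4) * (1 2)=(1 6 13 3 7 4 2)=[0, 6, 1, 7, 2, 5, 13, 4, 8, 9, 10, 11, 12, 3]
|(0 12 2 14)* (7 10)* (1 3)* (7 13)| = |(0 12 2 14)(1 3)(7 10 13)| = 12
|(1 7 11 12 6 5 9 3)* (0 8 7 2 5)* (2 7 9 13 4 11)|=13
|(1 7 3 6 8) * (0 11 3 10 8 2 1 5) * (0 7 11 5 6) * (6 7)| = 21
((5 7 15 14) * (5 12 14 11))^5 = (5 7 15 11)(12 14) = [0, 1, 2, 3, 4, 7, 6, 15, 8, 9, 10, 5, 14, 13, 12, 11]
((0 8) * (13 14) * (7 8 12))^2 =[7, 1, 2, 3, 4, 5, 6, 0, 12, 9, 10, 11, 8, 13, 14] =(14)(0 7)(8 12)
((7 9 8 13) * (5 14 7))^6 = (14) = [0, 1, 2, 3, 4, 5, 6, 7, 8, 9, 10, 11, 12, 13, 14]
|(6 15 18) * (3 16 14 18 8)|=|(3 16 14 18 6 15 8)|=7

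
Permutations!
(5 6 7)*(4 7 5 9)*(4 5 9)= (4 7)(5 6 9)= [0, 1, 2, 3, 7, 6, 9, 4, 8, 5]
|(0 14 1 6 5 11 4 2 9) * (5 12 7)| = |(0 14 1 6 12 7 5 11 4 2 9)| = 11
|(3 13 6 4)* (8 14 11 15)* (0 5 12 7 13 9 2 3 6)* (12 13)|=12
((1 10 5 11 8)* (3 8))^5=(1 8 3 11 5 10)=[0, 8, 2, 11, 4, 10, 6, 7, 3, 9, 1, 5]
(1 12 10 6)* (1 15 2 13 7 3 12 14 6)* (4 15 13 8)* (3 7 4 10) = (1 14 6 13 4 15 2 8 10)(3 12) = [0, 14, 8, 12, 15, 5, 13, 7, 10, 9, 1, 11, 3, 4, 6, 2]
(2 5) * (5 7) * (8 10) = [0, 1, 7, 3, 4, 2, 6, 5, 10, 9, 8] = (2 7 5)(8 10)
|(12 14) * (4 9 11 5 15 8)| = 6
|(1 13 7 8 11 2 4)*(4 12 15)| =|(1 13 7 8 11 2 12 15 4)| =9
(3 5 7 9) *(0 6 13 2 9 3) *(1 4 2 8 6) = [1, 4, 9, 5, 2, 7, 13, 3, 6, 0, 10, 11, 12, 8] = (0 1 4 2 9)(3 5 7)(6 13 8)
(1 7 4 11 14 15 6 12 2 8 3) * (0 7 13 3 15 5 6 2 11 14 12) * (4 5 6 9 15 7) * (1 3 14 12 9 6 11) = (0 4 12 1 13 14 11 9 15 2 8 7 5 6) = [4, 13, 8, 3, 12, 6, 0, 5, 7, 15, 10, 9, 1, 14, 11, 2]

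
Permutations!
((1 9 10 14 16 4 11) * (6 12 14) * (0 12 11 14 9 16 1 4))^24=(0 6 1 9 4)(10 14 12 11 16)=[6, 9, 2, 3, 0, 5, 1, 7, 8, 4, 14, 16, 11, 13, 12, 15, 10]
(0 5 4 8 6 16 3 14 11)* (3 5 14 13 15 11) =[14, 1, 2, 13, 8, 4, 16, 7, 6, 9, 10, 0, 12, 15, 3, 11, 5] =(0 14 3 13 15 11)(4 8 6 16 5)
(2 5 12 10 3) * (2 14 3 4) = (2 5 12 10 4)(3 14) = [0, 1, 5, 14, 2, 12, 6, 7, 8, 9, 4, 11, 10, 13, 3]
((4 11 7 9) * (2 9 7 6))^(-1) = (2 6 11 4 9) = [0, 1, 6, 3, 9, 5, 11, 7, 8, 2, 10, 4]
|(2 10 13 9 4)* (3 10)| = |(2 3 10 13 9 4)| = 6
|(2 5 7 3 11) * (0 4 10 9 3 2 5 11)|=|(0 4 10 9 3)(2 11 5 7)|=20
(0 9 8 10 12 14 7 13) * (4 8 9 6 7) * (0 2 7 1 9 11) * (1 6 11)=(0 11)(1 9)(2 7 13)(4 8 10 12 14)=[11, 9, 7, 3, 8, 5, 6, 13, 10, 1, 12, 0, 14, 2, 4]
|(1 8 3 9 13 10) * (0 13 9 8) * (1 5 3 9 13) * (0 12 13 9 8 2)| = 8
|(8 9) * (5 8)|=|(5 8 9)|=3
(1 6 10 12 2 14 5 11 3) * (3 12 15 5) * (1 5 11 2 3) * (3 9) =(1 6 10 15 11 12 9 3 5 2 14) =[0, 6, 14, 5, 4, 2, 10, 7, 8, 3, 15, 12, 9, 13, 1, 11]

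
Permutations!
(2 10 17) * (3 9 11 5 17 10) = (2 3 9 11 5 17) = [0, 1, 3, 9, 4, 17, 6, 7, 8, 11, 10, 5, 12, 13, 14, 15, 16, 2]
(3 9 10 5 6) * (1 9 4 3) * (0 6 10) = (0 6 1 9)(3 4)(5 10) = [6, 9, 2, 4, 3, 10, 1, 7, 8, 0, 5]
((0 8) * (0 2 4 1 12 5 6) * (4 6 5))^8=[0, 4, 2, 3, 12, 5, 6, 7, 8, 9, 10, 11, 1]=(1 4 12)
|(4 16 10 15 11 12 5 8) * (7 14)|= |(4 16 10 15 11 12 5 8)(7 14)|= 8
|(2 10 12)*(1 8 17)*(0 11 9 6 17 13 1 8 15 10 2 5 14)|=|(0 11 9 6 17 8 13 1 15 10 12 5 14)|=13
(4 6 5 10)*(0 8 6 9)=(0 8 6 5 10 4 9)=[8, 1, 2, 3, 9, 10, 5, 7, 6, 0, 4]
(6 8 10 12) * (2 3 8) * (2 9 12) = [0, 1, 3, 8, 4, 5, 9, 7, 10, 12, 2, 11, 6] = (2 3 8 10)(6 9 12)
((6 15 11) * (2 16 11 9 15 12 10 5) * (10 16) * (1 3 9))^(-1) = (1 15 9 3)(2 5 10)(6 11 16 12) = [0, 15, 5, 1, 4, 10, 11, 7, 8, 3, 2, 16, 6, 13, 14, 9, 12]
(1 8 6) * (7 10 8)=[0, 7, 2, 3, 4, 5, 1, 10, 6, 9, 8]=(1 7 10 8 6)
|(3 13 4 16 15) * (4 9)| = 6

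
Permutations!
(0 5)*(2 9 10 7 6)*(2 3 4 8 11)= (0 5)(2 9 10 7 6 3 4 8 11)= [5, 1, 9, 4, 8, 0, 3, 6, 11, 10, 7, 2]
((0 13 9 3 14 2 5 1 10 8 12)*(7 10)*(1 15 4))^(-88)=(0 7 5 9 8 4 14)(1 2 13 10 15 3 12)=[7, 2, 13, 12, 14, 9, 6, 5, 4, 8, 15, 11, 1, 10, 0, 3]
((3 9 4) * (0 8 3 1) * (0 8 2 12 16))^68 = (16)(1 9 8 4 3) = [0, 9, 2, 1, 3, 5, 6, 7, 4, 8, 10, 11, 12, 13, 14, 15, 16]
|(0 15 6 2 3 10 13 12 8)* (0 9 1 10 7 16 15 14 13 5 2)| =15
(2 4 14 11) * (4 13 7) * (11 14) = (14)(2 13 7 4 11) = [0, 1, 13, 3, 11, 5, 6, 4, 8, 9, 10, 2, 12, 7, 14]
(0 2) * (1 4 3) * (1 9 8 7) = (0 2)(1 4 3 9 8 7) = [2, 4, 0, 9, 3, 5, 6, 1, 7, 8]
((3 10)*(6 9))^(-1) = (3 10)(6 9) = [0, 1, 2, 10, 4, 5, 9, 7, 8, 6, 3]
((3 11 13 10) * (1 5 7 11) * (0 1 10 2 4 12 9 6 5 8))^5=(0 8 1)(2 5 4 7 12 11 9 13 6)(3 10)=[8, 0, 5, 10, 7, 4, 2, 12, 1, 13, 3, 9, 11, 6]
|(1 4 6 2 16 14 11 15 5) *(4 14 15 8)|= |(1 14 11 8 4 6 2 16 15 5)|= 10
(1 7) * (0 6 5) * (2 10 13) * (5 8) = (0 6 8 5)(1 7)(2 10 13) = [6, 7, 10, 3, 4, 0, 8, 1, 5, 9, 13, 11, 12, 2]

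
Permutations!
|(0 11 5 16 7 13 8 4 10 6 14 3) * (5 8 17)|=|(0 11 8 4 10 6 14 3)(5 16 7 13 17)|=40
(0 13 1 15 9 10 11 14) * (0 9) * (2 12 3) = (0 13 1 15)(2 12 3)(9 10 11 14) = [13, 15, 12, 2, 4, 5, 6, 7, 8, 10, 11, 14, 3, 1, 9, 0]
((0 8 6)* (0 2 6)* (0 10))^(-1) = (0 10 8)(2 6) = [10, 1, 6, 3, 4, 5, 2, 7, 0, 9, 8]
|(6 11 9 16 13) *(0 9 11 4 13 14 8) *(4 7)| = 20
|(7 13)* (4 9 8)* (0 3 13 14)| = |(0 3 13 7 14)(4 9 8)| = 15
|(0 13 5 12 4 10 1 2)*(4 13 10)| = 12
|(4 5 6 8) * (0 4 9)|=|(0 4 5 6 8 9)|=6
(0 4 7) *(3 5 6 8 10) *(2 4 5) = (0 5 6 8 10 3 2 4 7) = [5, 1, 4, 2, 7, 6, 8, 0, 10, 9, 3]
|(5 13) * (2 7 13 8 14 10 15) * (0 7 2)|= 8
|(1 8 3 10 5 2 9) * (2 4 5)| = |(1 8 3 10 2 9)(4 5)| = 6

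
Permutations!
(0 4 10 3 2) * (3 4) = (0 3 2)(4 10) = [3, 1, 0, 2, 10, 5, 6, 7, 8, 9, 4]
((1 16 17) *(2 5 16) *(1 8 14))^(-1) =(1 14 8 17 16 5 2) =[0, 14, 1, 3, 4, 2, 6, 7, 17, 9, 10, 11, 12, 13, 8, 15, 5, 16]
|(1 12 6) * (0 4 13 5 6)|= |(0 4 13 5 6 1 12)|= 7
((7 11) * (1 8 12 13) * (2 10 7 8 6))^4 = (1 7 13 10 12 2 8 6 11) = [0, 7, 8, 3, 4, 5, 11, 13, 6, 9, 12, 1, 2, 10]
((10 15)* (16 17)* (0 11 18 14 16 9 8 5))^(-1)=(0 5 8 9 17 16 14 18 11)(10 15)=[5, 1, 2, 3, 4, 8, 6, 7, 9, 17, 15, 0, 12, 13, 18, 10, 14, 16, 11]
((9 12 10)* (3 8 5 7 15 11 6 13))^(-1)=[0, 1, 2, 13, 4, 8, 11, 5, 3, 10, 12, 15, 9, 6, 14, 7]=(3 13 6 11 15 7 5 8)(9 10 12)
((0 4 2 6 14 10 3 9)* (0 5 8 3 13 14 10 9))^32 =(0 3 8 5 9 14 13 10 6 2 4) =[3, 1, 4, 8, 0, 9, 2, 7, 5, 14, 6, 11, 12, 10, 13]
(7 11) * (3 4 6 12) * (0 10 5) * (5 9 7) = (0 10 9 7 11 5)(3 4 6 12) = [10, 1, 2, 4, 6, 0, 12, 11, 8, 7, 9, 5, 3]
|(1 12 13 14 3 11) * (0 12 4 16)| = 9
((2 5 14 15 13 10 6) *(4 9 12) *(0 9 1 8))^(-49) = [8, 4, 2, 3, 12, 5, 6, 7, 1, 0, 10, 11, 9, 13, 14, 15] = (15)(0 8 1 4 12 9)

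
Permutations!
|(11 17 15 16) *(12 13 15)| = 6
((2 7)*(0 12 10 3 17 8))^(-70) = (0 10 17)(3 8 12) = [10, 1, 2, 8, 4, 5, 6, 7, 12, 9, 17, 11, 3, 13, 14, 15, 16, 0]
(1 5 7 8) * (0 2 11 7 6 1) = [2, 5, 11, 3, 4, 6, 1, 8, 0, 9, 10, 7] = (0 2 11 7 8)(1 5 6)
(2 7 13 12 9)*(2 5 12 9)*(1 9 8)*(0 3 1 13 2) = (0 3 1 9 5 12)(2 7)(8 13) = [3, 9, 7, 1, 4, 12, 6, 2, 13, 5, 10, 11, 0, 8]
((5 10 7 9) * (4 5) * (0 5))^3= (0 7)(4 10)(5 9)= [7, 1, 2, 3, 10, 9, 6, 0, 8, 5, 4]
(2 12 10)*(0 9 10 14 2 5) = (0 9 10 5)(2 12 14) = [9, 1, 12, 3, 4, 0, 6, 7, 8, 10, 5, 11, 14, 13, 2]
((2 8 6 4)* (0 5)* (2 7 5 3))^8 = [0, 1, 2, 3, 4, 5, 6, 7, 8] = (8)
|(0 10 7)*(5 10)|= |(0 5 10 7)|= 4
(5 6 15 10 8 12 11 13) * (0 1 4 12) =[1, 4, 2, 3, 12, 6, 15, 7, 0, 9, 8, 13, 11, 5, 14, 10] =(0 1 4 12 11 13 5 6 15 10 8)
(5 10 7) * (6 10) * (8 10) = (5 6 8 10 7) = [0, 1, 2, 3, 4, 6, 8, 5, 10, 9, 7]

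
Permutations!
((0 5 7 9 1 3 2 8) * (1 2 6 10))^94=[2, 6, 7, 10, 4, 8, 1, 0, 9, 5, 3]=(0 2 7)(1 6)(3 10)(5 8 9)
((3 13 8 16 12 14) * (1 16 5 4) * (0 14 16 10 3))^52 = (16)(1 13 4 3 5 10 8) = [0, 13, 2, 5, 3, 10, 6, 7, 1, 9, 8, 11, 12, 4, 14, 15, 16]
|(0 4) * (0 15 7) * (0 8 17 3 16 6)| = 9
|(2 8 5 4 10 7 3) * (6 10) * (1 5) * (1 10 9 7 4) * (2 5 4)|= 21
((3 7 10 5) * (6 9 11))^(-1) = (3 5 10 7)(6 11 9) = [0, 1, 2, 5, 4, 10, 11, 3, 8, 6, 7, 9]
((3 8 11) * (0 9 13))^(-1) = [13, 1, 2, 11, 4, 5, 6, 7, 3, 0, 10, 8, 12, 9] = (0 13 9)(3 11 8)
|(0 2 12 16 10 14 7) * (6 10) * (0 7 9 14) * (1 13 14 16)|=10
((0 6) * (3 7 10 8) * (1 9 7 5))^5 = (0 6)(1 3 10 9 5 8 7) = [6, 3, 2, 10, 4, 8, 0, 1, 7, 5, 9]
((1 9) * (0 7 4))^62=(9)(0 4 7)=[4, 1, 2, 3, 7, 5, 6, 0, 8, 9]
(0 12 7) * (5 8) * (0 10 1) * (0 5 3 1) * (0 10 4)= (0 12 7 4)(1 5 8 3)= [12, 5, 2, 1, 0, 8, 6, 4, 3, 9, 10, 11, 7]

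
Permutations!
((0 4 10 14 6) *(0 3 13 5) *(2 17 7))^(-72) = (17) = [0, 1, 2, 3, 4, 5, 6, 7, 8, 9, 10, 11, 12, 13, 14, 15, 16, 17]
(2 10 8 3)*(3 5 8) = [0, 1, 10, 2, 4, 8, 6, 7, 5, 9, 3] = (2 10 3)(5 8)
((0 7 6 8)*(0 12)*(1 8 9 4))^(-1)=(0 12 8 1 4 9 6 7)=[12, 4, 2, 3, 9, 5, 7, 0, 1, 6, 10, 11, 8]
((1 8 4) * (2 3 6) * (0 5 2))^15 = (8) = [0, 1, 2, 3, 4, 5, 6, 7, 8]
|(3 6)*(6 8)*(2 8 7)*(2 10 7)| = |(2 8 6 3)(7 10)| = 4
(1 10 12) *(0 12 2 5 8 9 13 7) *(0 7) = [12, 10, 5, 3, 4, 8, 6, 7, 9, 13, 2, 11, 1, 0] = (0 12 1 10 2 5 8 9 13)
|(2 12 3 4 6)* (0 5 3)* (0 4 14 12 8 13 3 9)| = 24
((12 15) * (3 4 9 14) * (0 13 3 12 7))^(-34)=(0 3 9 12 7 13 4 14 15)=[3, 1, 2, 9, 14, 5, 6, 13, 8, 12, 10, 11, 7, 4, 15, 0]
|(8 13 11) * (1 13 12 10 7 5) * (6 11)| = |(1 13 6 11 8 12 10 7 5)| = 9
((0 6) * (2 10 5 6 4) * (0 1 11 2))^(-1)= (0 4)(1 6 5 10 2 11)= [4, 6, 11, 3, 0, 10, 5, 7, 8, 9, 2, 1]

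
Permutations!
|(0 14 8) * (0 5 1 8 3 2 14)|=|(1 8 5)(2 14 3)|=3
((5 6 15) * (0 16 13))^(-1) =(0 13 16)(5 15 6) =[13, 1, 2, 3, 4, 15, 5, 7, 8, 9, 10, 11, 12, 16, 14, 6, 0]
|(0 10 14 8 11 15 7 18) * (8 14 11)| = |(0 10 11 15 7 18)| = 6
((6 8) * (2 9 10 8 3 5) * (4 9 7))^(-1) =(2 5 3 6 8 10 9 4 7) =[0, 1, 5, 6, 7, 3, 8, 2, 10, 4, 9]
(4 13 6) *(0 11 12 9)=(0 11 12 9)(4 13 6)=[11, 1, 2, 3, 13, 5, 4, 7, 8, 0, 10, 12, 9, 6]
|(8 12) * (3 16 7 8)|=5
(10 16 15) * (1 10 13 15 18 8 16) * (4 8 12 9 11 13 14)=(1 10)(4 8 16 18 12 9 11 13 15 14)=[0, 10, 2, 3, 8, 5, 6, 7, 16, 11, 1, 13, 9, 15, 4, 14, 18, 17, 12]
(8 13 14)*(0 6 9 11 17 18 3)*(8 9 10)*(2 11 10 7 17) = (0 6 7 17 18 3)(2 11)(8 13 14 9 10) = [6, 1, 11, 0, 4, 5, 7, 17, 13, 10, 8, 2, 12, 14, 9, 15, 16, 18, 3]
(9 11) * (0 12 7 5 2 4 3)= (0 12 7 5 2 4 3)(9 11)= [12, 1, 4, 0, 3, 2, 6, 5, 8, 11, 10, 9, 7]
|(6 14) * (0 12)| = |(0 12)(6 14)| = 2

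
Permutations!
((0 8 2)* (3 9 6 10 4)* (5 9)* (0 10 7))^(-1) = (0 7 6 9 5 3 4 10 2 8) = [7, 1, 8, 4, 10, 3, 9, 6, 0, 5, 2]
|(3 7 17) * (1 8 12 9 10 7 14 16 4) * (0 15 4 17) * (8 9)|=28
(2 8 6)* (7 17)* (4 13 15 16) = (2 8 6)(4 13 15 16)(7 17) = [0, 1, 8, 3, 13, 5, 2, 17, 6, 9, 10, 11, 12, 15, 14, 16, 4, 7]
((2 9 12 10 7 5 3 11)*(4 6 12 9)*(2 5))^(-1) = (2 7 10 12 6 4)(3 5 11) = [0, 1, 7, 5, 2, 11, 4, 10, 8, 9, 12, 3, 6]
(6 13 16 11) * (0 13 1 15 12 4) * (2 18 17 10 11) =(0 13 16 2 18 17 10 11 6 1 15 12 4) =[13, 15, 18, 3, 0, 5, 1, 7, 8, 9, 11, 6, 4, 16, 14, 12, 2, 10, 17]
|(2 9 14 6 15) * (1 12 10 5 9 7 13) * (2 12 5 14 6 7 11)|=10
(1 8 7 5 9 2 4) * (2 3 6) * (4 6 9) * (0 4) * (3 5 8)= (0 4 1 3 9 5)(2 6)(7 8)= [4, 3, 6, 9, 1, 0, 2, 8, 7, 5]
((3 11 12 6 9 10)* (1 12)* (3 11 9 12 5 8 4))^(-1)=[0, 11, 2, 4, 8, 1, 12, 7, 5, 3, 9, 10, 6]=(1 11 10 9 3 4 8 5)(6 12)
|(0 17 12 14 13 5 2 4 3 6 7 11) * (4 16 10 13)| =|(0 17 12 14 4 3 6 7 11)(2 16 10 13 5)| =45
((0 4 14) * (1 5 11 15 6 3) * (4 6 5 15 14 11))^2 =[3, 5, 2, 15, 14, 11, 1, 7, 8, 9, 10, 0, 12, 13, 6, 4] =(0 3 15 4 14 6 1 5 11)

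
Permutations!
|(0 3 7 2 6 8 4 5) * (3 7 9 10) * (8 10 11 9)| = |(0 7 2 6 10 3 8 4 5)(9 11)| = 18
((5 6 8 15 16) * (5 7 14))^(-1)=(5 14 7 16 15 8 6)=[0, 1, 2, 3, 4, 14, 5, 16, 6, 9, 10, 11, 12, 13, 7, 8, 15]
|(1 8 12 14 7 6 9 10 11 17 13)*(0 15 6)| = |(0 15 6 9 10 11 17 13 1 8 12 14 7)| = 13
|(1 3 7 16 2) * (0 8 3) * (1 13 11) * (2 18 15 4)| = 12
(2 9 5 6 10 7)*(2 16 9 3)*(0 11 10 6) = [11, 1, 3, 2, 4, 0, 6, 16, 8, 5, 7, 10, 12, 13, 14, 15, 9] = (0 11 10 7 16 9 5)(2 3)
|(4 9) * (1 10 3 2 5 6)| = |(1 10 3 2 5 6)(4 9)| = 6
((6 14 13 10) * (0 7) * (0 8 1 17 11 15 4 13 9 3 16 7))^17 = (1 15 10 9 7 17 4 6 3 8 11 13 14 16) = [0, 15, 2, 8, 6, 5, 3, 17, 11, 7, 9, 13, 12, 14, 16, 10, 1, 4]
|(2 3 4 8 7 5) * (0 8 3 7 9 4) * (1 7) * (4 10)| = 12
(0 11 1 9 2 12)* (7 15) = [11, 9, 12, 3, 4, 5, 6, 15, 8, 2, 10, 1, 0, 13, 14, 7] = (0 11 1 9 2 12)(7 15)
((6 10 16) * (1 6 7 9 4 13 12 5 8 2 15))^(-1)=(1 15 2 8 5 12 13 4 9 7 16 10 6)=[0, 15, 8, 3, 9, 12, 1, 16, 5, 7, 6, 11, 13, 4, 14, 2, 10]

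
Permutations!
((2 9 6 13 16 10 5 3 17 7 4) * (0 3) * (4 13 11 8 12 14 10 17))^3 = (0 2 11 14)(3 9 8 10)(4 6 12 5)(7 17 16 13) = [2, 1, 11, 9, 6, 4, 12, 17, 10, 8, 3, 14, 5, 7, 0, 15, 13, 16]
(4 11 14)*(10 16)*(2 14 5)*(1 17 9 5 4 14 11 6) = [0, 17, 11, 3, 6, 2, 1, 7, 8, 5, 16, 4, 12, 13, 14, 15, 10, 9] = (1 17 9 5 2 11 4 6)(10 16)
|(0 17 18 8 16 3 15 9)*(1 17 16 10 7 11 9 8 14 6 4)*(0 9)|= 24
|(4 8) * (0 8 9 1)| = |(0 8 4 9 1)| = 5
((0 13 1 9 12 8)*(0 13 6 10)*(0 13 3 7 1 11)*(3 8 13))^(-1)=(0 11 13 12 9 1 7 3 10 6)=[11, 7, 2, 10, 4, 5, 0, 3, 8, 1, 6, 13, 9, 12]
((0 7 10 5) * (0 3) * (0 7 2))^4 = (10) = [0, 1, 2, 3, 4, 5, 6, 7, 8, 9, 10]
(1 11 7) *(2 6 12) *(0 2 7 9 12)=(0 2 6)(1 11 9 12 7)=[2, 11, 6, 3, 4, 5, 0, 1, 8, 12, 10, 9, 7]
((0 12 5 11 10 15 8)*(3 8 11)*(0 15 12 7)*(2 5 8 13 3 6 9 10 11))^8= (15)= [0, 1, 2, 3, 4, 5, 6, 7, 8, 9, 10, 11, 12, 13, 14, 15]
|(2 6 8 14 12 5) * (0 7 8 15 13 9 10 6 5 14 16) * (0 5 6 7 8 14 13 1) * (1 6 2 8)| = |(0 1)(5 8 16)(6 15)(7 14 12 13 9 10)| = 6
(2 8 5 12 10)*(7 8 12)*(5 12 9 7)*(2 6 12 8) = [0, 1, 9, 3, 4, 5, 12, 2, 8, 7, 6, 11, 10] = (2 9 7)(6 12 10)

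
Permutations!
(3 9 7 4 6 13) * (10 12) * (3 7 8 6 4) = (3 9 8 6 13 7)(10 12) = [0, 1, 2, 9, 4, 5, 13, 3, 6, 8, 12, 11, 10, 7]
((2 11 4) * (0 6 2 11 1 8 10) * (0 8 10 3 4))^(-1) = (0 11 4 3 8 10 1 2 6) = [11, 2, 6, 8, 3, 5, 0, 7, 10, 9, 1, 4]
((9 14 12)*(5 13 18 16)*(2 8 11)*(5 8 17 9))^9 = (2 8 18 5 14 17 11 16 13 12 9) = [0, 1, 8, 3, 4, 14, 6, 7, 18, 2, 10, 16, 9, 12, 17, 15, 13, 11, 5]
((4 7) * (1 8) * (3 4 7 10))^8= (3 10 4)= [0, 1, 2, 10, 3, 5, 6, 7, 8, 9, 4]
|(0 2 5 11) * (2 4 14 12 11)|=10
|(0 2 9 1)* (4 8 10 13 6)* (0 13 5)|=10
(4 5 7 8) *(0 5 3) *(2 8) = (0 5 7 2 8 4 3) = [5, 1, 8, 0, 3, 7, 6, 2, 4]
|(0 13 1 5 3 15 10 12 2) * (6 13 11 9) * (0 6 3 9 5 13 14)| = |(0 11 5 9 3 15 10 12 2 6 14)(1 13)| = 22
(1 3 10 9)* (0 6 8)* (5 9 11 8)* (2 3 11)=(0 6 5 9 1 11 8)(2 3 10)=[6, 11, 3, 10, 4, 9, 5, 7, 0, 1, 2, 8]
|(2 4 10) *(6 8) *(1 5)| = 6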